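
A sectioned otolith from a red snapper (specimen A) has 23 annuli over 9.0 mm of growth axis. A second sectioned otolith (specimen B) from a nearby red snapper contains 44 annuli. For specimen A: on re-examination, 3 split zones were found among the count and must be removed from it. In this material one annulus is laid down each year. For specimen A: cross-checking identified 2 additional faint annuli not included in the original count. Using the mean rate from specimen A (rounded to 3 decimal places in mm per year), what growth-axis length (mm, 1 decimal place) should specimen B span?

18.0 mm

Specimen A: adjusted count: 23 − 3 + 2 = 22 annuli.
A: 9.0 mm over 22 years gives 9.0 / 22 ≈ 0.409 mm per year.
For B, 0.409 mm/year × 44 years = 18.0 mm.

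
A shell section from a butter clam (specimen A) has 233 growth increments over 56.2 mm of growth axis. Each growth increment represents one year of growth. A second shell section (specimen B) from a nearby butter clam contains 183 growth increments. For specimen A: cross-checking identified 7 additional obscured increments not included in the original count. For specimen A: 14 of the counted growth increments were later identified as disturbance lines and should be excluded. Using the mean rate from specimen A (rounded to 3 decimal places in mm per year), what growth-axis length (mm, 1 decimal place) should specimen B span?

45.6 mm

Specimen A: correcting the raw count gives 233 − 14 + 7 = 226 true growth increments.
A: Extension rate ≈ 56.2 / 226 = 0.249 mm/year.
Length of B = 0.249 × 183 = 45.6 mm.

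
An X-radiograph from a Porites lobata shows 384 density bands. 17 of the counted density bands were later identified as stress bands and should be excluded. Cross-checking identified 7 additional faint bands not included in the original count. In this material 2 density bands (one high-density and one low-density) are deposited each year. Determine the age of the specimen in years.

187 years

Correcting the raw count gives 384 − 17 + 7 = 374 true density bands.
Dividing by 2 density bands per year: 374 / 2 = 187 years.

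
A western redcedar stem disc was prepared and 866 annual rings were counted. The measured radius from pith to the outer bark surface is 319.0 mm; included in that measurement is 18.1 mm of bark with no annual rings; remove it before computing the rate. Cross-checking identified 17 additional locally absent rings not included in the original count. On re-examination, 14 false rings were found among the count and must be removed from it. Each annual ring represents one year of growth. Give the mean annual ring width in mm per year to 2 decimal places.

Correcting the raw count gives 866 − 14 + 17 = 869 true annual rings.
Removing the 18.1 mm offcut leaves 319.0 − 18.1 = 300.9 mm.
Mean rate = 300.9 mm / 869 years ≈ 0.35 mm per year.

0.35 mm per year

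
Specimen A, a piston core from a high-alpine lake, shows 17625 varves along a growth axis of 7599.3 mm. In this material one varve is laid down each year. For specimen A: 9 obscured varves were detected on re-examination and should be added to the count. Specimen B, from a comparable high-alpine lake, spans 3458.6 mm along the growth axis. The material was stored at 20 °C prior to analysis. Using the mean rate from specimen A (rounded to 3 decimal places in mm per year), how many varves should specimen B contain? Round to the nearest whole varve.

Specimen A: adjusted count: 17625 + 9 = 17634 varves.
A: 7599.3 mm over 17634 years gives 7599.3 / 17634 ≈ 0.431 mm/year.
B spans 3458.6 / 0.431 = 8024.59 years ≈ 8025 varves.

8025 varves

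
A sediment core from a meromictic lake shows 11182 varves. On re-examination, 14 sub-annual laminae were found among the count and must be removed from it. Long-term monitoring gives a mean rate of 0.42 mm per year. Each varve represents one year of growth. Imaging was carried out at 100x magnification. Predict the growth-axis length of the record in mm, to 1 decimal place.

Correcting the raw count gives 11182 − 14 = 11168 true varves.
Predicted length = 0.42 mm/year × 11168 years = 4690.6 mm.

4690.6 mm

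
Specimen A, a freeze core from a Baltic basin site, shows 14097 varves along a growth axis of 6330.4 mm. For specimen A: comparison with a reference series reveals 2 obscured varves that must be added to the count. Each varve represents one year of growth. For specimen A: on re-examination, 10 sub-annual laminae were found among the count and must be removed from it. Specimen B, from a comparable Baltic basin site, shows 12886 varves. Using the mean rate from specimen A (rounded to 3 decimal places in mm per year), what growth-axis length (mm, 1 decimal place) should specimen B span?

Specimen A: after corrections the count is 14097 − 10 + 2 = 14089 varves.
A: Extension rate ≈ 6330.4 / 14089 = 0.449 mm/year.
B's length ≈ 0.449 × 12886 = 5785.8 mm.

5785.8 mm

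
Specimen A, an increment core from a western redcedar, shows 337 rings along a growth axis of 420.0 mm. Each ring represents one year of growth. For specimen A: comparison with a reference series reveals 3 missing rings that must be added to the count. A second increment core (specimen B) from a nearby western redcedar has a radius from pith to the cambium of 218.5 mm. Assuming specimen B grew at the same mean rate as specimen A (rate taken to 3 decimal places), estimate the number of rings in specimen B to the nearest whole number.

177 rings

Specimen A: true ring count = 337 + 3 = 340.
A: Mean rate = 420.0 mm / 340 years ≈ 1.235 mm/yr.
Specimen B: 218.5 mm / 1.235 mm per year = 176.92 years ≈ 177 rings.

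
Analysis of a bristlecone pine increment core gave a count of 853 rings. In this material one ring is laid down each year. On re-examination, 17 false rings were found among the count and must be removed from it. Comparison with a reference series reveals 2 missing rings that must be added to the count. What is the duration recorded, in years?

838 yr

Adjusted count: 853 − 17 + 2 = 838 rings.
One ring per year makes the duration 838 years.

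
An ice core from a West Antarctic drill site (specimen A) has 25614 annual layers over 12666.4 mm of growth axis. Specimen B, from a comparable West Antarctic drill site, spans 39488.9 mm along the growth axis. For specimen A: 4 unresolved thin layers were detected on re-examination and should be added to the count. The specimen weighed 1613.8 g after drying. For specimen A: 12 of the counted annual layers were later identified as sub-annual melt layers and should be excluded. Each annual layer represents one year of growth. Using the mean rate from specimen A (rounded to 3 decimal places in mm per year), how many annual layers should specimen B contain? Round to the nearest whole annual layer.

Specimen A: after corrections the count is 25614 − 12 + 4 = 25606 annual layers.
A: 12666.4 mm over 25606 years gives 12666.4 / 25606 ≈ 0.495 mm/year.
For B, 39488.9 / 0.495 = 79775.56 years ≈ 79776 annual layers.

79776 annual layers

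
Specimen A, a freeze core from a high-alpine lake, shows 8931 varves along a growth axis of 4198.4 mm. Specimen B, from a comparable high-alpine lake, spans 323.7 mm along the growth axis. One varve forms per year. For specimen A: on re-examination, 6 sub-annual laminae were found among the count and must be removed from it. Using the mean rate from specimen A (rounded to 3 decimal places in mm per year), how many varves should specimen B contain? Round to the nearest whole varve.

Specimen A: after corrections the count is 8931 − 6 = 8925 varves.
A: Extension rate ≈ 4198.4 / 8925 = 0.470 mm/year.
For B, 323.7 / 0.470 = 688.72 years ≈ 689 varves.

689 varves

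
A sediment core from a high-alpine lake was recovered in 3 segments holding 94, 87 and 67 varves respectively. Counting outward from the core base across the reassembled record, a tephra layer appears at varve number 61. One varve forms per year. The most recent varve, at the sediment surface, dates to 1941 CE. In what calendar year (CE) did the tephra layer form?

1754 CE

Total varves = 94 + 87 + 67 = 248.
The tephra layer sits at varve 61 from the core base, so 248 − 61 = 187 varves formed after it.
1941 − 187 = 1754 CE.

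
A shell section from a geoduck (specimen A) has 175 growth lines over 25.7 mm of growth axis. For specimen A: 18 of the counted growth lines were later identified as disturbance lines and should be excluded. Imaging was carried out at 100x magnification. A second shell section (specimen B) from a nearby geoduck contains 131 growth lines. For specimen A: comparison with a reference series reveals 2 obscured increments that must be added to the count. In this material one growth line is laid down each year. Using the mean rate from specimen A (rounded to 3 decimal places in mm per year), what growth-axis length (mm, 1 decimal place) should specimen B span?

Specimen A: correcting the raw count gives 175 − 18 + 2 = 159 true growth lines.
A: Mean rate = 25.7 mm / 159 years ≈ 0.162 mm/year.
Length of B = 0.162 × 131 = 21.2 mm.

21.2 mm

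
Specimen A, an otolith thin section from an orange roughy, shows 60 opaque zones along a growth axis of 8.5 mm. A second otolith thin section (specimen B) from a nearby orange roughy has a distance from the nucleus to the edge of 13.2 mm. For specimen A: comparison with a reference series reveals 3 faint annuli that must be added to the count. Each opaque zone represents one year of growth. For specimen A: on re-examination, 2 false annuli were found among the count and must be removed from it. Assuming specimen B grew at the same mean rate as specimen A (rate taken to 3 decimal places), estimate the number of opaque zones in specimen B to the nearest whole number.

95 opaque zones

Specimen A: adjusted count: 60 − 2 + 3 = 61 opaque zones.
A: Extension rate ≈ 8.5 / 61 = 0.139 mm per year.
For B, 13.2 / 0.139 = 94.96 years ≈ 95 opaque zones.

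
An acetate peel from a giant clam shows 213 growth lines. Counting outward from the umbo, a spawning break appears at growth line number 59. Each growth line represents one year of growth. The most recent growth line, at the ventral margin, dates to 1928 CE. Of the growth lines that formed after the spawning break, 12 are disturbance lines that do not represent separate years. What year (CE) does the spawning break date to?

1786 CE

Between growth line 59 and the ventral margin there are 213 − 59 = 154 growth lines.
154 − 12 false = 142 true growth lines after the spawning break.
1928 − 142 = 1786 CE.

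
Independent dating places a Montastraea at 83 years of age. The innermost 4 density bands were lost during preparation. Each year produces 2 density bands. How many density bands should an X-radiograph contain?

83 years at 2 density bands per year gives 83 × 2 = 166 density bands.
Subtracting the 4 density bands not captured gives 166 − 4 = 162 density bands in the record.

162 density bands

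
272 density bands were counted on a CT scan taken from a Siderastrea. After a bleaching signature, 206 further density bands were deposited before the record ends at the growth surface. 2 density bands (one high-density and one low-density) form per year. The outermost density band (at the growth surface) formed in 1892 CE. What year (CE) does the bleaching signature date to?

1789 CE

206 density bands formed after the bleaching signature.
Dividing by 2 density bands per year: 206 / 2 = 103 years.
Counting back 103 years from 1892 CE places the bleaching signature in 1892 − 103 = 1789 CE.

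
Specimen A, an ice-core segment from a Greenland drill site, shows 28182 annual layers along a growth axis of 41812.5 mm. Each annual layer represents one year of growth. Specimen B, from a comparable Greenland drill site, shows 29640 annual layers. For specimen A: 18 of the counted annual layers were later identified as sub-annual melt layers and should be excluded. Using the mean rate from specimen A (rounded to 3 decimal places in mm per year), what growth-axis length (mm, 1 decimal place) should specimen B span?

44015.4 mm

Specimen A: after corrections the count is 28182 − 18 = 28164 annual layers.
A: Extension rate ≈ 41812.5 / 28164 = 1.485 mm per year.
For B, 1.485 mm/year × 29640 years = 44015.4 mm.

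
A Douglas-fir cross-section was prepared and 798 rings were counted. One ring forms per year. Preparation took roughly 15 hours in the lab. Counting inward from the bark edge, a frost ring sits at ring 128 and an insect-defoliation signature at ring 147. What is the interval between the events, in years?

19 years

The two markers are separated by 147 − 128 = 19 rings.
At one ring per year, 19 years elapsed between them.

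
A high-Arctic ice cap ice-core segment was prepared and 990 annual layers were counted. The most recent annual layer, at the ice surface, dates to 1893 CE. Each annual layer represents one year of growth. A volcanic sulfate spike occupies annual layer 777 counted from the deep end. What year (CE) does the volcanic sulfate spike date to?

1680 CE

Between annual layer 777 and the ice surface there are 990 − 777 = 213 annual layers.
Counting back 213 years from 1893 CE places the volcanic sulfate spike in 1893 − 213 = 1680 CE.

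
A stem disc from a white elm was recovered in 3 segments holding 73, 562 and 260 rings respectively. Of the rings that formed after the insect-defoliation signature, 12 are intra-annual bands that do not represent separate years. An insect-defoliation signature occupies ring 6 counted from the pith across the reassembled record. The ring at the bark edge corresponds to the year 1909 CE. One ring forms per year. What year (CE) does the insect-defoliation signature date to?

Total rings = 73 + 562 + 260 = 895.
895 − 6 = 889 rings lie beyond the insect-defoliation signature toward the bark edge.
889 − 12 false = 877 true rings after the insect-defoliation signature.
1909 − 877 = 1032 CE.

1032 CE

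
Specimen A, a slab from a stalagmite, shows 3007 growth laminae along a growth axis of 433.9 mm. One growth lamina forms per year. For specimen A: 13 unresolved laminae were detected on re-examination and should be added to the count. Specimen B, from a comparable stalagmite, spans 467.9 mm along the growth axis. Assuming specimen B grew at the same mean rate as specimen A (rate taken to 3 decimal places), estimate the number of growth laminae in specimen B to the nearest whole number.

3249 growth laminae

Specimen A: correcting the raw count gives 3007 + 13 = 3020 true growth laminae.
A: Extension rate ≈ 433.9 / 3020 = 0.144 mm per year.
Specimen B: 467.9 mm / 0.144 mm per year = 3249.31 years ≈ 3249 growth laminae.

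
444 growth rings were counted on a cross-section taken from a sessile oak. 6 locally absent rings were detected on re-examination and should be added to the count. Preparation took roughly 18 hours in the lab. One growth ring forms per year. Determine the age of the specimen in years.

450 years

True growth ring count = 444 + 6 = 450.
One growth ring per year makes the duration 450 years.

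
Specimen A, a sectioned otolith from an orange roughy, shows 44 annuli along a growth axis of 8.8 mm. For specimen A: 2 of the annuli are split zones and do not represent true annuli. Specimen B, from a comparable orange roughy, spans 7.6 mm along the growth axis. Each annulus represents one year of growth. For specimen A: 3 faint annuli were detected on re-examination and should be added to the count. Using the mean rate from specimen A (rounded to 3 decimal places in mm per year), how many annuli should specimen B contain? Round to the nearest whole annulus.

Specimen A: adjusted count: 44 − 2 + 3 = 45 annuli.
A: 8.8 mm over 45 years gives 8.8 / 45 ≈ 0.196 mm/year.
Specimen B: 7.6 mm / 0.196 mm per year = 38.78 years ≈ 39 annuli.

39 annuli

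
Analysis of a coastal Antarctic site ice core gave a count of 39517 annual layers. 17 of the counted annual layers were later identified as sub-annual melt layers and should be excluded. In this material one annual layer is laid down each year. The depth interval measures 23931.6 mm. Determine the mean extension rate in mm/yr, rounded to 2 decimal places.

Correcting the raw count gives 39517 − 17 = 39500 true annual layers.
Extension rate ≈ 23931.6 / 39500 = 0.61 mm/yr.

0.61 mm/yr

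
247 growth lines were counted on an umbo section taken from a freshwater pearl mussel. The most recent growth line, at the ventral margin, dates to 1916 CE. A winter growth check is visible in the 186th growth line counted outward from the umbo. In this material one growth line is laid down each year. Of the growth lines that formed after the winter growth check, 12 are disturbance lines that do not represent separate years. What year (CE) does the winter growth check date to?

1867 CE

The winter growth check sits at growth line 186 from the umbo, so 247 − 186 = 61 growth lines formed after it.
Excluding 12 false growth lines: 61 − 12 = 49.
1916 − 49 = 1867 CE.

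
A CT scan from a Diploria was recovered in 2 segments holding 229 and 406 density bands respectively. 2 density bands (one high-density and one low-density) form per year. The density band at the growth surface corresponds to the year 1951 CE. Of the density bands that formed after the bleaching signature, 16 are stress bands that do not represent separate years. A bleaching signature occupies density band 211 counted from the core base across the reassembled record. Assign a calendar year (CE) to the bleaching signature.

Total density bands = 229 + 406 = 635.
Between density band 211 and the growth surface there are 635 − 211 = 424 density bands.
Removing the 16 false density bands leaves 424 − 16 = 408 true density bands beyond the bleaching signature.
408 density bands at 2 per year is 408 / 2 = 204 years.
The density band at the growth surface is 1951 CE, so the bleaching signature dates to 1951 − 204 = 1747 CE.

1747 CE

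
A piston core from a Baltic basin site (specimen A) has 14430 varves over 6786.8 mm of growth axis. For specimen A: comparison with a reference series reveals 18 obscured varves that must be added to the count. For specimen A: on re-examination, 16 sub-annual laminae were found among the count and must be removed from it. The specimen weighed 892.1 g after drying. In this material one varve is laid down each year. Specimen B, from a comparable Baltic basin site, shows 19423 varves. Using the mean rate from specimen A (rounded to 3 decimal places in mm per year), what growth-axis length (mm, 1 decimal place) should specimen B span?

Specimen A: after corrections the count is 14430 − 16 + 18 = 14432 varves.
A: Extension rate ≈ 6786.8 / 14432 = 0.470 mm/year.
Length of B = 0.470 × 19423 = 9128.8 mm.

9128.8 mm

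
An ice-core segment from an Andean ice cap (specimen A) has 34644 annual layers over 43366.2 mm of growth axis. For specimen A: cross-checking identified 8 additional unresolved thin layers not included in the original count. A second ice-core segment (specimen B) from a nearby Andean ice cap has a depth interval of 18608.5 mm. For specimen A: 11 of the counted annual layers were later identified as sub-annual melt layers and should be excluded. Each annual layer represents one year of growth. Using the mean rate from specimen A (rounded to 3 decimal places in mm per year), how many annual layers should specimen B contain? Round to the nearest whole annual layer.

14863 annual layers

Specimen A: true annual layer count = 34644 − 11 + 8 = 34641.
A: 43366.2 mm over 34641 years gives 43366.2 / 34641 ≈ 1.252 mm/yr.
Specimen B: 18608.5 mm / 1.252 mm per year = 14863.02 years ≈ 14863 annual layers.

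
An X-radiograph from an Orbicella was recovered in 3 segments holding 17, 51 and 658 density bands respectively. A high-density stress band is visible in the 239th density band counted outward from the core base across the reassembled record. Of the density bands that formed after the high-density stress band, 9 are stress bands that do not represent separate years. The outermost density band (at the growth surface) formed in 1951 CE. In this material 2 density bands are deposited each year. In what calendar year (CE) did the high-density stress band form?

1712 CE

Total density bands = 17 + 51 + 658 = 726.
726 − 239 = 487 density bands lie beyond the high-density stress band toward the growth surface.
487 − 9 false = 478 true density bands after the high-density stress band.
478 density bands at 2 per year is 478 / 2 = 239 years.
Counting back 239 years from 1951 CE places the high-density stress band in 1951 − 239 = 1712 CE.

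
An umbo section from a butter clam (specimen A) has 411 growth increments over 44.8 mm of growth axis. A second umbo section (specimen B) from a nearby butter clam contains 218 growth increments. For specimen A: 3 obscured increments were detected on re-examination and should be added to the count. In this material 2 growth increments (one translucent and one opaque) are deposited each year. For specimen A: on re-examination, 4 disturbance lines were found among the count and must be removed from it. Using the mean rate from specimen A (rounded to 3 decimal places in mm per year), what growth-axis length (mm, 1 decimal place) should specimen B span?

Specimen A: after corrections the count is 411 − 4 + 3 = 410 growth increments.
Specimen A: 410 growth increments at 2 per year is 410 / 2 = 205 years.
A: 44.8 mm over 205 years gives 44.8 / 205 ≈ 0.219 mm/yr.
Specimen B: with 2 growth increments per year, 218 / 2 = 109 years. Length of B = 0.219 × 109 = 23.9 mm.

23.9 mm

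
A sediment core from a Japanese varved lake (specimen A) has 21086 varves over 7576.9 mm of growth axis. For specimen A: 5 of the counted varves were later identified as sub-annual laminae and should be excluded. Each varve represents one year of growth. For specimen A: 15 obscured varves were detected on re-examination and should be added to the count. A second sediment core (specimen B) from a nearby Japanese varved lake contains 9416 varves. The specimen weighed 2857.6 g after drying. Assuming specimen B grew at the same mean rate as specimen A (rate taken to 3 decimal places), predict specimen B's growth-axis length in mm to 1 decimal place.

Specimen A: adjusted count: 21086 − 5 + 15 = 21096 varves.
A: 7576.9 mm over 21096 years gives 7576.9 / 21096 ≈ 0.359 mm per year.
B's length ≈ 0.359 × 9416 = 3380.3 mm.

3380.3 mm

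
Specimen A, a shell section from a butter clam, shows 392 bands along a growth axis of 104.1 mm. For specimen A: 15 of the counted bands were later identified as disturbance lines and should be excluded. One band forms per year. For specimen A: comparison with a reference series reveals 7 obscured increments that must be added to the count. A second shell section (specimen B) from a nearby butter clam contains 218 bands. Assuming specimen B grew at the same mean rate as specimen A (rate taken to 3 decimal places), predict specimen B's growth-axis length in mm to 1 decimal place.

Specimen A: adjusted count: 392 − 15 + 7 = 384 bands.
A: Mean rate = 104.1 mm / 384 years ≈ 0.271 mm/yr.
For B, 0.271 mm/year × 218 years = 59.1 mm.

59.1 mm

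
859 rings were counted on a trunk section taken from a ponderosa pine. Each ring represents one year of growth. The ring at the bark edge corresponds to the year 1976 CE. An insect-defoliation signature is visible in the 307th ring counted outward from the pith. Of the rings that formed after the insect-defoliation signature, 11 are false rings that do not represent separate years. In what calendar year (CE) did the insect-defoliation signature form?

Between ring 307 and the bark edge there are 859 − 307 = 552 rings.
Excluding 11 false rings: 552 − 11 = 541.
1976 − 541 = 1435 CE.

1435 CE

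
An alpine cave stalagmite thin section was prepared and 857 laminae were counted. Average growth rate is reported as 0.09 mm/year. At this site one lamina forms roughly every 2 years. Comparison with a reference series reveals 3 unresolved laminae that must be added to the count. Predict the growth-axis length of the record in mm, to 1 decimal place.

154.8 mm

True lamina count = 857 + 3 = 860.
Multiplying by 2 years per lamina: 860 × 2 = 1720 years.
Predicted length = 0.09 mm/year × 1720 years = 154.8 mm.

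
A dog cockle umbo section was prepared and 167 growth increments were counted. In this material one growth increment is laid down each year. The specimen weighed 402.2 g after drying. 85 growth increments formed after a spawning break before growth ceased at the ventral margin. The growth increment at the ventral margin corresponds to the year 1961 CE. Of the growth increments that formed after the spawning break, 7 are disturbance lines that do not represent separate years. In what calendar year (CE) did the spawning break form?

1883 CE

There are 85 growth increments younger than the spawning break.
85 − 7 false = 78 true growth increments after the spawning break.
1961 − 78 = 1883 CE.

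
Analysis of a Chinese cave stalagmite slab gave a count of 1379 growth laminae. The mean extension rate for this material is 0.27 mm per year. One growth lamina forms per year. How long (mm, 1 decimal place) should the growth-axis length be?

1379 years of growth are recorded.
Length ≈ 0.27 × 1379 = 372.3 mm.

372.3 mm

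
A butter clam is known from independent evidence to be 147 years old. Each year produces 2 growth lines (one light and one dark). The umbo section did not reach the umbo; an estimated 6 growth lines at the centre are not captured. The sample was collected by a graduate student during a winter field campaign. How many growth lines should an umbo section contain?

288 growth lines

147 years at 2 growth lines per year gives 147 × 2 = 294 growth lines.
294 − 6 missed = 288 growth lines expected in the prepared section.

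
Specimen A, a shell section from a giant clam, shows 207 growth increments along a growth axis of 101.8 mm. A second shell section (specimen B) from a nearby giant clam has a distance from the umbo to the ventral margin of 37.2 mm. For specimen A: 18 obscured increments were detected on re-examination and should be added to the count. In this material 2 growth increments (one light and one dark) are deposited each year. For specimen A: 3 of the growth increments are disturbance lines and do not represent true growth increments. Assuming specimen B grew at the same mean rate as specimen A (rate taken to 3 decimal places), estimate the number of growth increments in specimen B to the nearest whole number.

Specimen A: adjusted count: 207 − 3 + 18 = 222 growth increments.
Specimen A: with 2 growth increments per year, 222 / 2 = 111 years.
A: 101.8 mm over 111 years gives 101.8 / 111 ≈ 0.917 mm per year.
Specimen B: 37.2 mm / 0.917 mm per year = 40.57 years; at 2 growth increments per year that is 40.57 × 2 ≈ 81 growth increments.

81 growth increments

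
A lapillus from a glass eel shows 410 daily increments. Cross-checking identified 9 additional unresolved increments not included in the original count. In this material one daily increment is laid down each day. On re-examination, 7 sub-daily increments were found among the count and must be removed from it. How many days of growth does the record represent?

Correcting the raw count gives 410 − 7 + 9 = 412 true daily increments.
With a one-to-one daily increment periodicity this is 412 days.

412 d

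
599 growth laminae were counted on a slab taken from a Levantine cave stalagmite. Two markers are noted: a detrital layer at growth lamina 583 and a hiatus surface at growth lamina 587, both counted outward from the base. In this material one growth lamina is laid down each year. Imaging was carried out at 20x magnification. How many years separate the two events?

587 − 583 = 4 growth laminae lie between the two events.
At one growth lamina per year, 4 years elapsed between them.

4 years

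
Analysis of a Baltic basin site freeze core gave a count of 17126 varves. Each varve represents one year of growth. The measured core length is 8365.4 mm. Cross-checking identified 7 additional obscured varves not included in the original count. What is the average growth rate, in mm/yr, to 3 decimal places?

After corrections the count is 17126 + 7 = 17133 varves.
8365.4 mm over 17133 years gives 8365.4 / 17133 ≈ 0.488 mm/yr.

0.488 mm/yr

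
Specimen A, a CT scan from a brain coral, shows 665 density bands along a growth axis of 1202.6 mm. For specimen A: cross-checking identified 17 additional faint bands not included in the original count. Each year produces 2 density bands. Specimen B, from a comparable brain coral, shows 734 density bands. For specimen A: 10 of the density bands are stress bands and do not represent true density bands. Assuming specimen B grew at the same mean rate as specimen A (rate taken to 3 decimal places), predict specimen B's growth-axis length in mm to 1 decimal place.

1313.5 mm

Specimen A: adjusted count: 665 − 10 + 17 = 672 density bands.
Specimen A: dividing by 2 density bands per year: 672 / 2 = 336 years.
A: 1202.6 mm over 336 years gives 1202.6 / 336 ≈ 3.579 mm/year.
Specimen B: dividing by 2 density bands per year: 734 / 2 = 367 years. B's length ≈ 3.579 × 367 = 1313.5 mm.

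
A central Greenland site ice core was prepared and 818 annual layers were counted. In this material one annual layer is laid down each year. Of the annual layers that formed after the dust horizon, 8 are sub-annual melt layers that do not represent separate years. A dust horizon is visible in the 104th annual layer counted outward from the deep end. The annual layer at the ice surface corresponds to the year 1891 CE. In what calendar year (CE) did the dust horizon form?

818 − 104 = 714 annual layers lie beyond the dust horizon toward the ice surface.
Removing the 8 false annual layers leaves 714 − 8 = 706 true annual layers beyond the dust horizon.
The annual layer at the ice surface is 1891 CE, so the dust horizon dates to 1891 − 706 = 1185 CE.

1185 CE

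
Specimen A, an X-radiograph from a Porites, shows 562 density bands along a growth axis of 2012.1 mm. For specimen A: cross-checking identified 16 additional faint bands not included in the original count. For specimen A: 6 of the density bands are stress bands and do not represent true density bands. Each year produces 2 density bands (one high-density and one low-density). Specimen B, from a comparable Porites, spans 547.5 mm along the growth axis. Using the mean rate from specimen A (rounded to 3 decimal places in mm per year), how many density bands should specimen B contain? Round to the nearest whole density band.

156 density bands

Specimen A: true density band count = 562 − 6 + 16 = 572.
Specimen A: dividing by 2 density bands per year: 572 / 2 = 286 years.
A: 2012.1 mm over 286 years gives 2012.1 / 286 ≈ 7.035 mm/year.
B spans 547.5 / 7.035 = 77.83 years; at 2 density bands per year that is 77.83 × 2 ≈ 156 density bands.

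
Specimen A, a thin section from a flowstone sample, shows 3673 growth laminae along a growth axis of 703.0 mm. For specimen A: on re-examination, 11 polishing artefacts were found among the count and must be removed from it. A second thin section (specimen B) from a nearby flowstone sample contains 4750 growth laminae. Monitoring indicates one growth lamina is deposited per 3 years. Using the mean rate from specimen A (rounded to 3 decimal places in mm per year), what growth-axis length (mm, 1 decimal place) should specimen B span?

Specimen A: true growth lamina count = 3673 − 11 = 3662.
Specimen A: 3662 growth laminae at 3 years each span 3662 × 3 = 10986 years.
A: 703.0 mm over 10986 years gives 703.0 / 10986 ≈ 0.064 mm/year.
Specimen B: multiplying by 3 years per growth lamina: 4750 × 3 = 14250 years. For B, 0.064 mm/year × 14250 years = 912.0 mm.

912.0 mm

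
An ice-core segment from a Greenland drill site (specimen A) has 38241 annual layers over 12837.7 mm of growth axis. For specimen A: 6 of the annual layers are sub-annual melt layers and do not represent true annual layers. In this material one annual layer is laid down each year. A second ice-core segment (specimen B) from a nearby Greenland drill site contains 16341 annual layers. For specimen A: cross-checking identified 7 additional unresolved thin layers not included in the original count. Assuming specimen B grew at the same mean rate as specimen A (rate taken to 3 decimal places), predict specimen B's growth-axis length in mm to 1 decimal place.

Specimen A: adjusted count: 38241 − 6 + 7 = 38242 annual layers.
A: Mean rate = 12837.7 mm / 38242 years ≈ 0.336 mm/yr.
B's length ≈ 0.336 × 16341 = 5490.6 mm.

5490.6 mm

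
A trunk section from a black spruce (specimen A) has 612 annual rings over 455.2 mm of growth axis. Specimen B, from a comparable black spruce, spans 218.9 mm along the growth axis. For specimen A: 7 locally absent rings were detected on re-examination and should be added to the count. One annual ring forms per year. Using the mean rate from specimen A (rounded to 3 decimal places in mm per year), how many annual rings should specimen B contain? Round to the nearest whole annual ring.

298 annual rings

Specimen A: adjusted count: 612 + 7 = 619 annual rings.
A: 455.2 mm over 619 years gives 455.2 / 619 ≈ 0.735 mm/yr.
For B, 218.9 / 0.735 = 297.82 years ≈ 298 annual rings.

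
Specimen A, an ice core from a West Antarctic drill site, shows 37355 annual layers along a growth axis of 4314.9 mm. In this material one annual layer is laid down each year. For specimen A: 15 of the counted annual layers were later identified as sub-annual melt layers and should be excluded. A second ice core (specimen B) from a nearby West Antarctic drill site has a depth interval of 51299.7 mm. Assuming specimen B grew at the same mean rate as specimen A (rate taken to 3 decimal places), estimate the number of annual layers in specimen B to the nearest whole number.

442239 annual layers

Specimen A: after corrections the count is 37355 − 15 = 37340 annual layers.
A: 4314.9 mm over 37340 years gives 4314.9 / 37340 ≈ 0.116 mm/yr.
B spans 51299.7 / 0.116 = 442238.79 years ≈ 442239 annual layers.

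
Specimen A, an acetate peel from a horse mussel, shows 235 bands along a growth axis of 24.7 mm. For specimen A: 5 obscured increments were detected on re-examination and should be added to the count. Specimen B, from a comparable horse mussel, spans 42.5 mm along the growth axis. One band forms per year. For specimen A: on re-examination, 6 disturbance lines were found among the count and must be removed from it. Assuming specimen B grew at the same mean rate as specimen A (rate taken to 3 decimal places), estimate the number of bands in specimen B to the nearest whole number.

401 bands

Specimen A: adjusted count: 235 − 6 + 5 = 234 bands.
A: 24.7 mm over 234 years gives 24.7 / 234 ≈ 0.106 mm/year.
Specimen B: 42.5 mm / 0.106 mm per year = 400.94 years ≈ 401 bands.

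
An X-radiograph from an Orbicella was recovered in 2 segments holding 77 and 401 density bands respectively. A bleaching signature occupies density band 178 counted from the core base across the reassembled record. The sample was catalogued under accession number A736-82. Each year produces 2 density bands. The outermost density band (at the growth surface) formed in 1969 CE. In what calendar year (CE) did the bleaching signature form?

1819 CE

Total density bands = 77 + 401 = 478.
The bleaching signature sits at density band 178 from the core base, so 478 − 178 = 300 density bands formed after it.
300 density bands at 2 per year is 300 / 2 = 150 years.
Counting back 150 years from 1969 CE places the bleaching signature in 1969 − 150 = 1819 CE.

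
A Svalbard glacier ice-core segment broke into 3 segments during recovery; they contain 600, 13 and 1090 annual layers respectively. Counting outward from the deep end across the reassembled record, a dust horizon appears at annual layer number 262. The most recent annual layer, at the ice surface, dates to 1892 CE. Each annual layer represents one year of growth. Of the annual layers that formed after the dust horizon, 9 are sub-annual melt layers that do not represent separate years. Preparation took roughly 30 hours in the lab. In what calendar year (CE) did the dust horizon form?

460 CE

Total annual layers = 600 + 13 + 1090 = 1703.
1703 − 262 = 1441 annual layers lie beyond the dust horizon toward the ice surface.
Removing the 9 false annual layers leaves 1441 − 9 = 1432 true annual layers beyond the dust horizon.
1892 − 1432 = 460 CE.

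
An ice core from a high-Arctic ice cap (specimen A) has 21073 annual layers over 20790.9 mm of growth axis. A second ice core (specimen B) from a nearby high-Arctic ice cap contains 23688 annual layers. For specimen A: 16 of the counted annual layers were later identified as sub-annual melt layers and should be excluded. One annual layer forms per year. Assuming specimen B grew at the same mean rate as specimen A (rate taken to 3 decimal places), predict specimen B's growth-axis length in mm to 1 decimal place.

Specimen A: true annual layer count = 21073 − 16 = 21057.
A: Extension rate ≈ 20790.9 / 21057 = 0.987 mm/year.
For B, 0.987 mm/year × 23688 years = 23380.1 mm.

23380.1 mm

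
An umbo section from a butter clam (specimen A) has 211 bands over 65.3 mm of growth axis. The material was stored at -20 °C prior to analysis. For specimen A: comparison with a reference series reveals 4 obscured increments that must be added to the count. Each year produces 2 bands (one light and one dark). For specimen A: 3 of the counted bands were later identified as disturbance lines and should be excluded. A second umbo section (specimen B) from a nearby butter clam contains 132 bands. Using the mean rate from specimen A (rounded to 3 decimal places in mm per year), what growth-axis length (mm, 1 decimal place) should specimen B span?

40.7 mm

Specimen A: adjusted count: 211 − 3 + 4 = 212 bands.
Specimen A: dividing by 2 bands per year: 212 / 2 = 106 years.
A: Mean rate = 65.3 mm / 106 years ≈ 0.616 mm per year.
Specimen B: with 2 bands per year, 132 / 2 = 66 years. Length of B = 0.616 × 66 = 40.7 mm.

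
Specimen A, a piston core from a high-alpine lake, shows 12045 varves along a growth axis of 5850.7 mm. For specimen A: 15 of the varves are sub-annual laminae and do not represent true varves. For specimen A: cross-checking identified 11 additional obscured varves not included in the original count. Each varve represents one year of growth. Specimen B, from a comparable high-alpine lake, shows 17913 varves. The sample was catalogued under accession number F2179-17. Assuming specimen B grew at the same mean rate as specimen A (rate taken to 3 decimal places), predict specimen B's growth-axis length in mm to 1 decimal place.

8705.7 mm

Specimen A: after corrections the count is 12045 − 15 + 11 = 12041 varves.
A: Mean rate = 5850.7 mm / 12041 years ≈ 0.486 mm/yr.
B's length ≈ 0.486 × 17913 = 8705.7 mm.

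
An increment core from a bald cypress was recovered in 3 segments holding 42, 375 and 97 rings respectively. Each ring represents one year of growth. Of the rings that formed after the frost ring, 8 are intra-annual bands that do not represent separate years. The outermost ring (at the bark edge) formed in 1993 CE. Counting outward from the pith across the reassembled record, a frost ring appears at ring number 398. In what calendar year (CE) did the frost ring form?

1885 CE

Total rings = 42 + 375 + 97 = 514.
The frost ring sits at ring 398 from the pith, so 514 − 398 = 116 rings formed after it.
116 − 8 false = 108 true rings after the frost ring.
1993 − 108 = 1885 CE.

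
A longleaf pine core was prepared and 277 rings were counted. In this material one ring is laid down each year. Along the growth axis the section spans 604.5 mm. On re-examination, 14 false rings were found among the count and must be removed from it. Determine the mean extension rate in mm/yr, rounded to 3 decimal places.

Correcting the raw count gives 277 − 14 = 263 true rings.
604.5 mm over 263 years gives 604.5 / 263 ≈ 2.298 mm/yr.

2.298 mm/yr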